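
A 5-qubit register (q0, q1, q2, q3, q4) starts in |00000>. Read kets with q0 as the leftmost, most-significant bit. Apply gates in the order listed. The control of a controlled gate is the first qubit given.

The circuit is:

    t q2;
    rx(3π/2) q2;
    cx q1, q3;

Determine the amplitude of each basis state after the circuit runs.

The final amplitudes are -sqrt(2)/2 on |00000>, -sqrt(2)*I/2 on |00100>, and 0 on every other basis state.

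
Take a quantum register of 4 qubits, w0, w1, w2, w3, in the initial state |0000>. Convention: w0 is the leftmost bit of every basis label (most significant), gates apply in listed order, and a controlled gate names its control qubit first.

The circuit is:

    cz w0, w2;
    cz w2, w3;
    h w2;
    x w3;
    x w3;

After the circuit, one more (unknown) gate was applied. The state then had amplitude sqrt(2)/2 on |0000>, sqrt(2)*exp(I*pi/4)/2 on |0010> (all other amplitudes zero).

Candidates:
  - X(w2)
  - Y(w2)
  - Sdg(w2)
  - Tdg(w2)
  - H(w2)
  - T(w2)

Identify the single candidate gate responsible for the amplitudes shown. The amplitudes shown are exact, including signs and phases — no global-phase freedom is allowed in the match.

The applied gate was T(w2). Key observation: steps 4-5 multiply out to the identity, so the circuit reduces to the remaining gates.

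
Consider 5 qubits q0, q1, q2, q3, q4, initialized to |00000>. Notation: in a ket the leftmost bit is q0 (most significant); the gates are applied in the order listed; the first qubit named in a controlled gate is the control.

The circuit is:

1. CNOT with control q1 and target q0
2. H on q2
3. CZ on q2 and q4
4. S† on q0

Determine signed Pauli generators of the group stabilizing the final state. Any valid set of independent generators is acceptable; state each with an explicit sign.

The stabilizer group can be generated by +IIXII, +ZIIII, +IZIII, +IIIZI, +IIIIZ, among other valid generating sets.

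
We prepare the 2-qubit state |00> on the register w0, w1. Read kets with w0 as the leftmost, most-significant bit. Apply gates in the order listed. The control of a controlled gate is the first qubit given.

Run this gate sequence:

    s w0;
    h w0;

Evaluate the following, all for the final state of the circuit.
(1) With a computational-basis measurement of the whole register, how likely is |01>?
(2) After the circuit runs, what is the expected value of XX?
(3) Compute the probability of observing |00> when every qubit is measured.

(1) The probability of measuring |01> is 0.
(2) In the final state, XX has expectation 0.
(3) Outcome |00> occurs with probability 1/2.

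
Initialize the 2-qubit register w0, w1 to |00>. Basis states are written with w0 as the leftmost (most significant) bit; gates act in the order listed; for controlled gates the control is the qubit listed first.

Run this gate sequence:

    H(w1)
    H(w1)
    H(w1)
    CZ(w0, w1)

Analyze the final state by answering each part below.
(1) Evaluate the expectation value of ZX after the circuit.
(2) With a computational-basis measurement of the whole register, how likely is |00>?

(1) The expectation value of ZX is 1. Key observation: the block from step 1 through step 2 cancels to the identity and can be dropped.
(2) Outcome |00> occurs with probability 1/2.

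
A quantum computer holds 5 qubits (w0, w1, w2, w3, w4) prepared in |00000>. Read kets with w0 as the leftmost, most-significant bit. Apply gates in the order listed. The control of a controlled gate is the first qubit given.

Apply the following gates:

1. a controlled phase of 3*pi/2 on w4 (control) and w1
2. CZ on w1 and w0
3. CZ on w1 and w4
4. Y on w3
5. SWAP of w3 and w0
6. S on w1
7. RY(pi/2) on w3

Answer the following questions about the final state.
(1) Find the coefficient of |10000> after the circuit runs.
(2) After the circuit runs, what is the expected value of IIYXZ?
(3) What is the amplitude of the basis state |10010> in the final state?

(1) |10000> carries amplitude sqrt(2)*I/2 in the final state.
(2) The observable IIYXZ averages to 0.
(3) The final state's coefficient on |10010> equals sqrt(2)*I/2.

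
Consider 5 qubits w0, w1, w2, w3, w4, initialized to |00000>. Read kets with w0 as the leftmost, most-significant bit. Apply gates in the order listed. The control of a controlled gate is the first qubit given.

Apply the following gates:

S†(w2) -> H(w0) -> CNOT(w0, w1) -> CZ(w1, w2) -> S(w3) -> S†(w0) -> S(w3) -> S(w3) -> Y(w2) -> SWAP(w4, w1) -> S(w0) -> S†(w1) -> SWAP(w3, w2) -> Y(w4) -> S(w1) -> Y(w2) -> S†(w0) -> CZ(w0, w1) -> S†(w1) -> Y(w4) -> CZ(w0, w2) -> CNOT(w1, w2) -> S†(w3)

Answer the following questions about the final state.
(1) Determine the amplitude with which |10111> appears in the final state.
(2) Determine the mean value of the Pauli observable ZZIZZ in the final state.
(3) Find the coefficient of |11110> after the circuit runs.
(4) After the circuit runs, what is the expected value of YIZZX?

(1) The amplitude on |10111> is -sqrt(2)/2.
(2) The observable ZZIZZ averages to -1.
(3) |11110> carries amplitude 0 in the final state.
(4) In the final state, YIZZX has expectation 1.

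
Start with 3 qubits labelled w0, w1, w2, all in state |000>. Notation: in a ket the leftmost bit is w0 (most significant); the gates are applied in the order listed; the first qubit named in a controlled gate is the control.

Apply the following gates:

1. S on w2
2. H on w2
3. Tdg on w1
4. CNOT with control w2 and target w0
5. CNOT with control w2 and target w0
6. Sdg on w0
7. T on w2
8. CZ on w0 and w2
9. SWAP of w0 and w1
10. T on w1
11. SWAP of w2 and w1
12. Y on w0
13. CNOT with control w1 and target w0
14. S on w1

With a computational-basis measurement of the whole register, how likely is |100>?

Outcome |100> occurs with probability 1/2. Key observation: the block from step 4 through step 5 cancels to the identity and can be dropped.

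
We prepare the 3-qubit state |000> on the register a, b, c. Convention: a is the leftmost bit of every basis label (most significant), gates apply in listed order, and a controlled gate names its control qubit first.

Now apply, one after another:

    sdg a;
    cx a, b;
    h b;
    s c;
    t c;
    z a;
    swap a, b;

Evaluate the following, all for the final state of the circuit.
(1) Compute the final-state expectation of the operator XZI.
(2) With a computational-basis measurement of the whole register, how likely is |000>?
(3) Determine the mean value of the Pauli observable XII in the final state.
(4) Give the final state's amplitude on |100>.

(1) The observable XZI averages to 1.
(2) A full measurement returns |000> with probability 1/2.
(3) In the final state, XII has expectation 1.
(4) The amplitude on |100> is sqrt(2)/2.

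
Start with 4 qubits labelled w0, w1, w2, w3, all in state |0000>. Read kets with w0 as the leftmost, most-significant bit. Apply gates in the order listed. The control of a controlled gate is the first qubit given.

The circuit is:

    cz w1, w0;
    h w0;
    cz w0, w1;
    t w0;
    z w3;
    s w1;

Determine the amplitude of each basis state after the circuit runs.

The resulting statevector has amplitude sqrt(2)/2 on |0000>, sqrt(2)*exp(I*pi/4)/2 on |1000>, and 0 on every other basis state.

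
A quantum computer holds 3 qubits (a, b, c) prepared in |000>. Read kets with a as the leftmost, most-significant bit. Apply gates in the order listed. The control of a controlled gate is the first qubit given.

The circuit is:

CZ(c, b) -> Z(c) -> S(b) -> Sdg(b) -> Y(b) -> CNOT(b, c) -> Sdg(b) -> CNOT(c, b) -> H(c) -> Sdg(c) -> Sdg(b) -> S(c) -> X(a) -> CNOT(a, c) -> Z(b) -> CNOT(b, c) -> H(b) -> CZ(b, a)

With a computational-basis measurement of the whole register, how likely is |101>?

The probability of measuring |101> is 1/4.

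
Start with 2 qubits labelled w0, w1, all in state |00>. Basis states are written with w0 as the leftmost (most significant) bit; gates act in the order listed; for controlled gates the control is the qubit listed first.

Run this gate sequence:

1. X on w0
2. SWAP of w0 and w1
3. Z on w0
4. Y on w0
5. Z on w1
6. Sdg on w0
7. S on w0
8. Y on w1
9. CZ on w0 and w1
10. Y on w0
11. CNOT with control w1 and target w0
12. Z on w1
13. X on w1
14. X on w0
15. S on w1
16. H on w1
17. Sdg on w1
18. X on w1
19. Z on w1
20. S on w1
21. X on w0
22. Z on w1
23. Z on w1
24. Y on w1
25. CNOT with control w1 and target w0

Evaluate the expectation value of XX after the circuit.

The observable XX averages to 1.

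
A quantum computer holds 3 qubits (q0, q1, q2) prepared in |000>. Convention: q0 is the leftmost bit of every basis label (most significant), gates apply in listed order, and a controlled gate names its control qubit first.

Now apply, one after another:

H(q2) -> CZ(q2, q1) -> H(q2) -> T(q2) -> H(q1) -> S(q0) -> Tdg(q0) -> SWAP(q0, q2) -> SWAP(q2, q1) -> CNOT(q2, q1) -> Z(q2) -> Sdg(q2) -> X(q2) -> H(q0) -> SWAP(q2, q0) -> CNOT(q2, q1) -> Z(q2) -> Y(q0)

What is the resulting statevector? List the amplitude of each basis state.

The resulting statevector has amplitude -I/2 on |000>, 0 on |001>, 0 on |010>, I/2 on |011>, 0 on |100>, 1/2 on |101>, -1/2 on |110>, 0 on |111>.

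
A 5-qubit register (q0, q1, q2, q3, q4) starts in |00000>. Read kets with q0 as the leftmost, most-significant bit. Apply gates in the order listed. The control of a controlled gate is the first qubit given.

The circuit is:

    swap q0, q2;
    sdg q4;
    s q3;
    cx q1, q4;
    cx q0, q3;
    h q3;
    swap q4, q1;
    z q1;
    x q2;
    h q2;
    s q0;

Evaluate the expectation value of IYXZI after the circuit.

The expectation value of IYXZI is 0.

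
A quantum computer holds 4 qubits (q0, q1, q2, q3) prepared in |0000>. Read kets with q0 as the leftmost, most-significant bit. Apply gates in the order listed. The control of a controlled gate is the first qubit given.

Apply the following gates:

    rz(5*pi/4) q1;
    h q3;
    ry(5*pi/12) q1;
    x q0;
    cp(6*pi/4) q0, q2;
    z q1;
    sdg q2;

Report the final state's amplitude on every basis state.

The final amplitudes are (-sqrt(2*sqrt(2) + 4)/8 - sqrt(12 - 6*sqrt(2))/8)*exp(3*I*pi/8) on |1000>, (-sqrt(2*sqrt(2) + 4)/8 - sqrt(12 - 6*sqrt(2))/8)*exp(3*I*pi/8) on |1001>, (-sqrt(4 - 2*sqrt(2))/8 + sqrt(6*sqrt(2) + 12)/8)*exp(3*I*pi/8) on |1100>, (-sqrt(4 - 2*sqrt(2))/8 + sqrt(6*sqrt(2) + 12)/8)*exp(3*I*pi/8) on |1101>, and 0 on every other basis state.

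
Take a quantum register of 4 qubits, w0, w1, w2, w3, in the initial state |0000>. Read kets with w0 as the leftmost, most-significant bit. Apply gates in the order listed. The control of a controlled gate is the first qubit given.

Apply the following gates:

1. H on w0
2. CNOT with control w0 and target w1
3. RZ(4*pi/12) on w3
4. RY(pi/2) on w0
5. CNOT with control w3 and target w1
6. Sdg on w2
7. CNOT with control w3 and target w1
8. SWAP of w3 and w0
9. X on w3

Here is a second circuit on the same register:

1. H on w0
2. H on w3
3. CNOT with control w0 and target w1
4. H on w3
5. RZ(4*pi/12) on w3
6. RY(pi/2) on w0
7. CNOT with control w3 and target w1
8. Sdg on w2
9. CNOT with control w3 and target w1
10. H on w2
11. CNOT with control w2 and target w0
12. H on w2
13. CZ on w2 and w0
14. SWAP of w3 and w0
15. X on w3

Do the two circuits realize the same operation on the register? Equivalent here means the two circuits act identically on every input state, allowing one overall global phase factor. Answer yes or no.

No, they are not equivalent — no single phase factor reconciles the two unitaries.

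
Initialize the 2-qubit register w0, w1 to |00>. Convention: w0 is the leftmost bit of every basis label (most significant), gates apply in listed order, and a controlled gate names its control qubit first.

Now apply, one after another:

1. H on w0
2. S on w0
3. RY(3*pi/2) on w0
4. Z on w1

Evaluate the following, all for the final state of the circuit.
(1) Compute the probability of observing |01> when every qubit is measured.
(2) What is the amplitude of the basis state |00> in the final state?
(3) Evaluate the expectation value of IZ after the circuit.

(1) A full measurement returns |01> with probability 0.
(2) The final state's coefficient on |00> equals -1/2 - I/2.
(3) In the final state, IZ has expectation 1.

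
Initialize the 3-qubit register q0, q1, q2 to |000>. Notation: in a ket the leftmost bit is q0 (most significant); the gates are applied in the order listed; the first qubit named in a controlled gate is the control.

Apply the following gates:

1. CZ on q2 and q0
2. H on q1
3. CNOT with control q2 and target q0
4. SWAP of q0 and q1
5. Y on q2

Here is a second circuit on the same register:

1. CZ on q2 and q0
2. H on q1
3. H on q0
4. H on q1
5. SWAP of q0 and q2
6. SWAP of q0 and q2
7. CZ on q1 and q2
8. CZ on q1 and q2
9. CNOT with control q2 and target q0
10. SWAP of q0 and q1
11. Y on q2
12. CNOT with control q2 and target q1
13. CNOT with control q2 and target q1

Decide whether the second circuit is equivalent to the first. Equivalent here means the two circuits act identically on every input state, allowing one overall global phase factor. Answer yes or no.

No, they are not equivalent — no single phase factor reconciles the two unitaries.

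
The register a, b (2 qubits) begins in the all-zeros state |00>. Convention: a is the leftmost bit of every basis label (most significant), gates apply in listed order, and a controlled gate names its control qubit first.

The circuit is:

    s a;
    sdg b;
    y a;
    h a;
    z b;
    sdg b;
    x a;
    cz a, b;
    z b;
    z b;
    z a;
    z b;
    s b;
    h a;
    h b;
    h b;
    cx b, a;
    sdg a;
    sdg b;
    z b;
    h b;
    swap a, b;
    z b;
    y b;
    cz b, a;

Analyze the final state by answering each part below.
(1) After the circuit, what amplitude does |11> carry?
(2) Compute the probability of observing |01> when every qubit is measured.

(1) |11> carries amplitude -sqrt(2)/2 in the final state.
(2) A full measurement returns |01> with probability 1/2.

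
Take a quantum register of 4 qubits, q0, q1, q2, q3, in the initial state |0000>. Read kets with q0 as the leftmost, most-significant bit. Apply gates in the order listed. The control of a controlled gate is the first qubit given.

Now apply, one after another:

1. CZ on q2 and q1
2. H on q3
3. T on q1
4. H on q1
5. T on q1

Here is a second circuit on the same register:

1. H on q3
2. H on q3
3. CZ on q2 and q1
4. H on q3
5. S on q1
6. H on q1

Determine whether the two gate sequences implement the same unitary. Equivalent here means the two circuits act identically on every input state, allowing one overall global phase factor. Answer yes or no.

No, they are not equivalent — no single phase factor reconciles the two unitaries.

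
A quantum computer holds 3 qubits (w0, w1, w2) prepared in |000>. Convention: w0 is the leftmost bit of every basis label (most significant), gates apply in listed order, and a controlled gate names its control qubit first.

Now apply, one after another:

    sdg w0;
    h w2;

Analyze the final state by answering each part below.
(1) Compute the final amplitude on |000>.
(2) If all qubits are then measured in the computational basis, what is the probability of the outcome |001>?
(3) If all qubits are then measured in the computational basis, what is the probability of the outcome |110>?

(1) The final state's coefficient on |000> equals sqrt(2)/2.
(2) A full measurement returns |001> with probability 1/2.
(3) A full measurement returns |110> with probability 0.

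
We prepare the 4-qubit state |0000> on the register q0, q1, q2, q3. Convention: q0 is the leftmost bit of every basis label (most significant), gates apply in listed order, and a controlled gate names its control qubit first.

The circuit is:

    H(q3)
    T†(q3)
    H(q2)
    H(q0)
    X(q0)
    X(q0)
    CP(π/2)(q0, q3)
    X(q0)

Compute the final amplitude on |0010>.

|0010> carries amplitude sqrt(2)/4 in the final state. Key observation: steps 5-6 multiply out to the identity, so the circuit reduces to the remaining gates.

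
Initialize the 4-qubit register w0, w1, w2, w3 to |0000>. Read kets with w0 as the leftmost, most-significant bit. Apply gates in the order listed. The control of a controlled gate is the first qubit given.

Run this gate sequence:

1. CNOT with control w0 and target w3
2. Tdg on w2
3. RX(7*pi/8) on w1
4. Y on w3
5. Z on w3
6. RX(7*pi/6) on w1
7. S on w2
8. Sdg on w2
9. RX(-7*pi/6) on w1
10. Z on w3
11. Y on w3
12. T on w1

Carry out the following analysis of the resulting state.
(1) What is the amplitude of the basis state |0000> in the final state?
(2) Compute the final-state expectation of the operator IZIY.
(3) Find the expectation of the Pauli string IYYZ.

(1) The amplitude on |0000> is cos(7*pi/16).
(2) In the final state, IZIY has expectation 0.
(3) The expectation value of IYYZ is 0.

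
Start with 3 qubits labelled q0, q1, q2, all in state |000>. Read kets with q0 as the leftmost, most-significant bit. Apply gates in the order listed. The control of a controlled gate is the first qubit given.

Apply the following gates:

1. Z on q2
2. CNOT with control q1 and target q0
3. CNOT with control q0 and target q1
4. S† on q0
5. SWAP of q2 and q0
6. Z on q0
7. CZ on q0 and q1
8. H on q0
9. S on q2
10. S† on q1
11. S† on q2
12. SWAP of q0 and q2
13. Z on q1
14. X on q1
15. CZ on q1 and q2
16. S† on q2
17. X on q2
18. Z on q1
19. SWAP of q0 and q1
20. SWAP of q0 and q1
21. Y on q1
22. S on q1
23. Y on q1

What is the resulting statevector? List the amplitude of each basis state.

The final amplitudes are -sqrt(2)*I/2 on |010>, -sqrt(2)/2 on |011>, and 0 on every other basis state.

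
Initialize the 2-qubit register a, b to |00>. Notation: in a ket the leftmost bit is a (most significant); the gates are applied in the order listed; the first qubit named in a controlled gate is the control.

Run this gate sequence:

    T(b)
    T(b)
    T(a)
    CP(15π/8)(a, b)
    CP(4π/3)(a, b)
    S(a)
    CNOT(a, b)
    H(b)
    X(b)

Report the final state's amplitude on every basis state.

The final amplitudes are sqrt(2)/2 on |00>, sqrt(2)/2 on |01>, 0 on |10>, 0 on |11>.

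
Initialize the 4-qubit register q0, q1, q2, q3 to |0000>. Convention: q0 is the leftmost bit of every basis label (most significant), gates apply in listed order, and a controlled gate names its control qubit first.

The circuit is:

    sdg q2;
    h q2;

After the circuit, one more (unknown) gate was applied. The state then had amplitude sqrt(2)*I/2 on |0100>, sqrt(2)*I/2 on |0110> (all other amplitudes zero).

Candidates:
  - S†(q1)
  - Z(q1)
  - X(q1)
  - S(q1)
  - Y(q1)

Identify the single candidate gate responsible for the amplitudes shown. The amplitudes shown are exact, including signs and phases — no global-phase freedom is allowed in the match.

It was Y(q1) that produced the state shown.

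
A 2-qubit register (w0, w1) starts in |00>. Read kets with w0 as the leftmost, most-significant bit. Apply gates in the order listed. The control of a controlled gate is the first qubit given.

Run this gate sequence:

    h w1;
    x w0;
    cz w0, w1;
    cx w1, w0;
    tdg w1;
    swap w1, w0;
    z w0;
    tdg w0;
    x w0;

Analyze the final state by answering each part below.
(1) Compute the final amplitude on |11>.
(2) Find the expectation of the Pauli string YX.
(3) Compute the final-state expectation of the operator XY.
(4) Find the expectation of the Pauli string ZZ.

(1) |11> carries amplitude sqrt(2)/2 in the final state.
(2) In the final state, YX has expectation 1.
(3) The observable XY averages to 1.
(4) The expectation value of ZZ is 1.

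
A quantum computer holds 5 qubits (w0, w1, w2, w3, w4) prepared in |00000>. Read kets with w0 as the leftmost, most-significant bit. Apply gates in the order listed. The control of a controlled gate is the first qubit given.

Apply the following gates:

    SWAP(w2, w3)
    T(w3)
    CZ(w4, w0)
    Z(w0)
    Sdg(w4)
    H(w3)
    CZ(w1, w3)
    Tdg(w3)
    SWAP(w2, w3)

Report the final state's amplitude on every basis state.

The final amplitudes are sqrt(2)/2 on |00000>, -sqrt(2)*exp(3*I*pi/4)/2 on |00100>, and 0 on every other basis state.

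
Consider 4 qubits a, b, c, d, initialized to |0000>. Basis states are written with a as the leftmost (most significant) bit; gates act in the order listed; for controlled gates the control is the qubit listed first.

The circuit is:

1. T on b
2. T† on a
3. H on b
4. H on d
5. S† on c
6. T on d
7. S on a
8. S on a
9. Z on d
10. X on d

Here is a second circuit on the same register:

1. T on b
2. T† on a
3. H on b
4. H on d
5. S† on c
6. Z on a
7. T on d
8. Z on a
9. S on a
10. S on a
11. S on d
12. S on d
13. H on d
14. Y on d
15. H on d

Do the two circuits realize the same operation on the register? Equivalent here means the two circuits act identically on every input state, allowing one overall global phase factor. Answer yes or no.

No — the two circuits implement different unitaries, even allowing a global phase.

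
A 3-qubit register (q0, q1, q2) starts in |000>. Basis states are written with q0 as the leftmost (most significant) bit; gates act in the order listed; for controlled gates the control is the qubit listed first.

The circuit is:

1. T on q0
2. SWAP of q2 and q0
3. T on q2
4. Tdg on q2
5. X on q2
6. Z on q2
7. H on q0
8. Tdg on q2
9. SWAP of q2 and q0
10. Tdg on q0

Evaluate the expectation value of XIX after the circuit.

The observable XIX averages to 0.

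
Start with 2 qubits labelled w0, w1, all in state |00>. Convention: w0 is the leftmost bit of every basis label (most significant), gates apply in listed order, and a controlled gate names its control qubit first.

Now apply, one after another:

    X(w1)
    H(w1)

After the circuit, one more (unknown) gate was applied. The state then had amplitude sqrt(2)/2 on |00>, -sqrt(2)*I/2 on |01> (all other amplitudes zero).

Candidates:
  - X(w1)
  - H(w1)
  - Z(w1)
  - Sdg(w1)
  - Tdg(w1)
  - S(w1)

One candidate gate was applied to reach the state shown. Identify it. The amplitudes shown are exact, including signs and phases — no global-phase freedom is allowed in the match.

The unique candidate consistent with the amplitudes is S(w1).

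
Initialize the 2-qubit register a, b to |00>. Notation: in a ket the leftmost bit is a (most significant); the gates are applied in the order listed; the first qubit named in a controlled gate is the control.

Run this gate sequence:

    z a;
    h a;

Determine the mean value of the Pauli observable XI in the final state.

The expectation value of XI is 1.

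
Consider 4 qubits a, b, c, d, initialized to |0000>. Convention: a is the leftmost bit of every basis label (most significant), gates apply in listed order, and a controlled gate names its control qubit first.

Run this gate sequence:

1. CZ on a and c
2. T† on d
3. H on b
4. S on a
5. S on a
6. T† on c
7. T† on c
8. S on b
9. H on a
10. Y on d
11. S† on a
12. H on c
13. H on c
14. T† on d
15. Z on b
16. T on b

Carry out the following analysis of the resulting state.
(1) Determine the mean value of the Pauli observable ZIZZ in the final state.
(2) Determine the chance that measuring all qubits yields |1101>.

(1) The observable ZIZZ averages to 0.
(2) The probability of measuring |1101> is 1/4.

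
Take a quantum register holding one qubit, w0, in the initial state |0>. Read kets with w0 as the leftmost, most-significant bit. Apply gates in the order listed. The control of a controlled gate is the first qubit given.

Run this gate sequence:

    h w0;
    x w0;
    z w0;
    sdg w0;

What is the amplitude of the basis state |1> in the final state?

The amplitude on |1> is sqrt(2)*I/2.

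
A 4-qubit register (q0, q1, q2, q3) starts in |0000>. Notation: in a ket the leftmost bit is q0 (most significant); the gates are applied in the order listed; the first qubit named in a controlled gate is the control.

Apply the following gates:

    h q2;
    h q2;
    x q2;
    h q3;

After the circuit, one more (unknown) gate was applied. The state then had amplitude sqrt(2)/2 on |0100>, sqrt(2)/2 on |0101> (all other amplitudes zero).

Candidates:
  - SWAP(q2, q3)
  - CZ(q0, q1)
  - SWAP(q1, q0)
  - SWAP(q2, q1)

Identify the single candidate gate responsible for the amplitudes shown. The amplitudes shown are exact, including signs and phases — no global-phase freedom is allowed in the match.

The applied gate was SWAP(q2, q1). Key observation: gates 1-2 undo each other exactly, leaving only the rest of the circuit to track.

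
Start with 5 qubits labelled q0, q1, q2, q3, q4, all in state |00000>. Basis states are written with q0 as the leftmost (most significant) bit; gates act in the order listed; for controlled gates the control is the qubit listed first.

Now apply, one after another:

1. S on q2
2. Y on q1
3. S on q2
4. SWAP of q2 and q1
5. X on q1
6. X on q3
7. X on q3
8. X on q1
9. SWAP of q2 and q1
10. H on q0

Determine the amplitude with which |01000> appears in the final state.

The final state's coefficient on |01000> equals sqrt(2)*I/2. Key observation: steps 4-9 multiply out to the identity, so the circuit reduces to the remaining gates.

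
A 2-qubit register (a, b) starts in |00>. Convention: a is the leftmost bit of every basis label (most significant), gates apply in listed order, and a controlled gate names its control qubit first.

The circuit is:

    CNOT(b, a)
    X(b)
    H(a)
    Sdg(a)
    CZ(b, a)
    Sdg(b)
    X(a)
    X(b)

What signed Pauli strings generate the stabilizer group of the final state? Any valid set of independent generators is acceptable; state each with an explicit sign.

One valid set of independent stabilizer generators is -YI, +IZ (any independent generating set of the same group is equally correct).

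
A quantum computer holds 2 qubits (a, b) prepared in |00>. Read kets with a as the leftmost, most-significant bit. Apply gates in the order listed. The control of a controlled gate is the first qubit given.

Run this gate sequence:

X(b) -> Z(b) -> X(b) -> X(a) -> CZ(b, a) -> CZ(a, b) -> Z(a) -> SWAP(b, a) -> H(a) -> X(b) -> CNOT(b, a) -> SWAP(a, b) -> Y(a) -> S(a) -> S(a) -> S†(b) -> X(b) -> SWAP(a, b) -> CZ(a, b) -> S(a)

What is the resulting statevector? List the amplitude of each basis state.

The resulting statevector has amplitude 0 on |00>, -sqrt(2)/2 on |01>, 0 on |10>, -sqrt(2)/2 on |11>.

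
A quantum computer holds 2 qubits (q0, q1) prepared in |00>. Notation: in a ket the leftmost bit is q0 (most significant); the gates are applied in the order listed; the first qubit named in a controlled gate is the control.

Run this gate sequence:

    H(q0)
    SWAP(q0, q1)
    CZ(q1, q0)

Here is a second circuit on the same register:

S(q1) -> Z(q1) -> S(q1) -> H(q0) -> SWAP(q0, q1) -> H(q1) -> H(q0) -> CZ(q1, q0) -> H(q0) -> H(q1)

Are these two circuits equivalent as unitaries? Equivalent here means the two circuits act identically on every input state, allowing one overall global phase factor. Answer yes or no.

No — the two circuits implement different unitaries, even allowing a global phase.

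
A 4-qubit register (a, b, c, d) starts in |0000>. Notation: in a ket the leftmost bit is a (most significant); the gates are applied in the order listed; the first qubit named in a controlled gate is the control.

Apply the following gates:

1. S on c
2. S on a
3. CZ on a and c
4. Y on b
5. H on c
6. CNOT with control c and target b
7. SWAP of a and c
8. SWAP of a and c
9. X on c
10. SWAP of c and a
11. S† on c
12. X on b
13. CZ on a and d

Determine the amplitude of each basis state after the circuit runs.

After the circuit, the state carries amplitude sqrt(2)*I/2 on |0100>, sqrt(2)*I/2 on |1000>, and 0 on every other basis state. Key observation: gates 7-8 undo each other exactly, leaving only the rest of the circuit to track.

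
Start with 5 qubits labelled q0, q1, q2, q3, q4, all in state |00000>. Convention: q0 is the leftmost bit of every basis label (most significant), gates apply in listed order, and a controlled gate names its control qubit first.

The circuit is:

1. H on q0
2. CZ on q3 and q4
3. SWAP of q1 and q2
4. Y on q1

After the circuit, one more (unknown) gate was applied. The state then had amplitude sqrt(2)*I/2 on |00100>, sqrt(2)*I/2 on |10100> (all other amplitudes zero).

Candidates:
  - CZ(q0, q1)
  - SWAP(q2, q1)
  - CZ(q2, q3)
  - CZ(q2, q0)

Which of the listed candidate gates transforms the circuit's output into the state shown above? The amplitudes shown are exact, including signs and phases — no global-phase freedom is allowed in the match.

The applied gate was SWAP(q2, q1).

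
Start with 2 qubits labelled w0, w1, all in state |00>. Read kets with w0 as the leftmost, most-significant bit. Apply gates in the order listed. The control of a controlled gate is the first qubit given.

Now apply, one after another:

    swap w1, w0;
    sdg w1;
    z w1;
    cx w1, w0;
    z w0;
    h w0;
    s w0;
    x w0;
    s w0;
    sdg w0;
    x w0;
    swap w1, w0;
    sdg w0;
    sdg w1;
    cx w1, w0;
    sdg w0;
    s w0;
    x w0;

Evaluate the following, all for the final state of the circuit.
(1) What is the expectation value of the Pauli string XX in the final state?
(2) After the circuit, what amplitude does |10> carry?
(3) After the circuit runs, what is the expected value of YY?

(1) The expectation value of XX is 1.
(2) |10> carries amplitude sqrt(2)/2 in the final state.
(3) In the final state, YY has expectation 1.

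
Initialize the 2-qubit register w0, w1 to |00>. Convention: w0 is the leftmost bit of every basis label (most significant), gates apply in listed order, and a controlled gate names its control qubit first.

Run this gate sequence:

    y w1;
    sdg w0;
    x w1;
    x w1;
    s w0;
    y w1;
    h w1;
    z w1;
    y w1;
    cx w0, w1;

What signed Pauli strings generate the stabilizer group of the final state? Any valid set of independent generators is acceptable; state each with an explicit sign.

One valid set of independent stabilizer generators is +IX, +ZI (any independent generating set of the same group is equally correct). Key observation: gates 1-6 undo each other exactly, leaving only the rest of the circuit to track.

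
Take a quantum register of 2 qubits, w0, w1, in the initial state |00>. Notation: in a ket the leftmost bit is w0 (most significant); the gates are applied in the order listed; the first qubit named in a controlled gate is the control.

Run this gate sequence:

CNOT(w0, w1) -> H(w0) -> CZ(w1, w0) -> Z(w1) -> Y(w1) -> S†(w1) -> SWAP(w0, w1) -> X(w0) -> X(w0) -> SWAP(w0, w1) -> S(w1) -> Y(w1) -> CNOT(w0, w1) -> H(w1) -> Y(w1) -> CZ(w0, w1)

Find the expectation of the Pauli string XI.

The expectation value of XI is -1. Key observation: steps 5-12 multiply out to the identity, so the circuit reduces to the remaining gates.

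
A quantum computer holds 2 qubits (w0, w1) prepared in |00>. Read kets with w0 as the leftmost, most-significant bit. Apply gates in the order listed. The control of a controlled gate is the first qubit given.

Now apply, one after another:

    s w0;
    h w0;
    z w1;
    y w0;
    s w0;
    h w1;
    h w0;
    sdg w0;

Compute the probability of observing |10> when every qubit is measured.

A full measurement returns |10> with probability 1/4.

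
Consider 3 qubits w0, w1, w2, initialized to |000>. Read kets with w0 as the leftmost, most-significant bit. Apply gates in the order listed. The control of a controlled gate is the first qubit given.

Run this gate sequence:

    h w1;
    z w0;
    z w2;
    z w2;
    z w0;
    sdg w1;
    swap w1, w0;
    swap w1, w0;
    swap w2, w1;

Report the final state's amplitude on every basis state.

After the circuit, the state carries amplitude sqrt(2)/2 on |000>, -sqrt(2)*I/2 on |001>, and 0 on every other basis state. Key observation: steps 2-5 multiply out to the identity, so the circuit reduces to the remaining gates.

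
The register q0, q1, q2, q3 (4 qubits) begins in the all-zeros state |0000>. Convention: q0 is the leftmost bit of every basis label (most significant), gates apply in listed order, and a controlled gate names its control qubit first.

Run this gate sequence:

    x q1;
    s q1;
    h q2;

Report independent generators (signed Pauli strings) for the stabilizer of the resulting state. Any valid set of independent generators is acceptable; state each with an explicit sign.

One valid set of independent stabilizer generators is +IIXI, +ZIII, -IZII, +IIIZ (any independent generating set of the same group is equally correct).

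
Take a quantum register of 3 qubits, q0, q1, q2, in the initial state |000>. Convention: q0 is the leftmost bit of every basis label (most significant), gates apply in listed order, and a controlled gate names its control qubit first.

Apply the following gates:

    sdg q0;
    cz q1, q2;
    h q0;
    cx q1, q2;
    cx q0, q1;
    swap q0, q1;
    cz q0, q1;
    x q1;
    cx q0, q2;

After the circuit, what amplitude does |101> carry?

|101> carries amplitude -sqrt(2)/2 in the final state.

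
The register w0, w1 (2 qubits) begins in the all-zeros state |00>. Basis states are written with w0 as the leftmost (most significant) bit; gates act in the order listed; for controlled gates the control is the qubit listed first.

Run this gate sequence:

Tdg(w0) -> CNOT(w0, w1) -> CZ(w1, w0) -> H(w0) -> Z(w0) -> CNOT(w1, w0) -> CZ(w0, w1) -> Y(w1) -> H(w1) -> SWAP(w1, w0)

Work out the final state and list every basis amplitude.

After the circuit, the state carries amplitude I/2 on |00>, -I/2 on |01>, -I/2 on |10>, I/2 on |11>.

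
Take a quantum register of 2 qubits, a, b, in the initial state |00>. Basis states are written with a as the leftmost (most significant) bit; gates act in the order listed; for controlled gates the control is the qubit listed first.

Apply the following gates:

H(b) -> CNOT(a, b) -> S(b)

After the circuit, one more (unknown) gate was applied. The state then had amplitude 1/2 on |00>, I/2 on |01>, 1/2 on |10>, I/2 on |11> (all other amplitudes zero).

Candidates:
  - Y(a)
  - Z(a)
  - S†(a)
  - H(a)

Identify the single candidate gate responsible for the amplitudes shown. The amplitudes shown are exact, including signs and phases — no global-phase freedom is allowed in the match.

It was H(a) that produced the state shown.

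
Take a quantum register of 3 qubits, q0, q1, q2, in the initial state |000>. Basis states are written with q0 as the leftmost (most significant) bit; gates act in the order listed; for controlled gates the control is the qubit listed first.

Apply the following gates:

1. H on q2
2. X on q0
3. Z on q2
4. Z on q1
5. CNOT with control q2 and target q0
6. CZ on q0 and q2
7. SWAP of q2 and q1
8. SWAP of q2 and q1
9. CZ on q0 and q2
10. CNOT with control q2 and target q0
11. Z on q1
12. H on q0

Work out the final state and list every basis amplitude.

The resulting statevector has amplitude 1/2 on |000>, -1/2 on |001>, 0 on |010>, 0 on |011>, -1/2 on |100>, 1/2 on |101>, 0 on |110>, 0 on |111>. Key observation: steps 4-11 multiply out to the identity, so the circuit reduces to the remaining gates.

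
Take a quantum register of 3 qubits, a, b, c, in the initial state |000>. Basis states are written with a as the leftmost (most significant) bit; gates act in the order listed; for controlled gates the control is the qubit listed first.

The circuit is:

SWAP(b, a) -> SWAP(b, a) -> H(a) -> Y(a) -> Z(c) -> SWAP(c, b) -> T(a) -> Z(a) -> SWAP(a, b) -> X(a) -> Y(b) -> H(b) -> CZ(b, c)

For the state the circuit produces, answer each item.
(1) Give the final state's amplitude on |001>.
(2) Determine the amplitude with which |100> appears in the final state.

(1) The final state's coefficient on |001> equals 0.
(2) The final state's coefficient on |100> equals 1/2 - exp(I*pi/4)/2.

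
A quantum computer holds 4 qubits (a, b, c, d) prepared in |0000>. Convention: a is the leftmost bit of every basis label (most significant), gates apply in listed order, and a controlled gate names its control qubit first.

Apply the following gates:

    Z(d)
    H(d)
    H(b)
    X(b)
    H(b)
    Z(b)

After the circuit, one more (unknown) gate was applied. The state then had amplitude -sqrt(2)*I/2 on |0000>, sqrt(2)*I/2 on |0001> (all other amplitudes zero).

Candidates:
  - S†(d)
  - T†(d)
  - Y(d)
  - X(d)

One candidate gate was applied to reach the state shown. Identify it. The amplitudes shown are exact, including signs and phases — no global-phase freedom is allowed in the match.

It was Y(d) that produced the state shown. Key observation: steps 3-6 multiply out to the identity, so the circuit reduces to the remaining gates.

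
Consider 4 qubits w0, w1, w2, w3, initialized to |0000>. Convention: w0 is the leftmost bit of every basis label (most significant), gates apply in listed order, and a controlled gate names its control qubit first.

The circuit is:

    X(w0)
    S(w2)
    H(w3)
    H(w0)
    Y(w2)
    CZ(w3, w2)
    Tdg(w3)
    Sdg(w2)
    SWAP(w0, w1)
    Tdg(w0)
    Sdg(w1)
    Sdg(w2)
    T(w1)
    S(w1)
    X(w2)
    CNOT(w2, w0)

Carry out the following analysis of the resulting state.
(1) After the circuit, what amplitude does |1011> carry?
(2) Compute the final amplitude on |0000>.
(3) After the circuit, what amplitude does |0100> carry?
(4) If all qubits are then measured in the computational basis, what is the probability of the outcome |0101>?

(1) The amplitude on |1011> is 0.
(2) The amplitude on |0000> is -I/2.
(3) |0100> carries amplitude exp(3*I*pi/4)/2 in the final state.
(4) A full measurement returns |0101> with probability 1/4.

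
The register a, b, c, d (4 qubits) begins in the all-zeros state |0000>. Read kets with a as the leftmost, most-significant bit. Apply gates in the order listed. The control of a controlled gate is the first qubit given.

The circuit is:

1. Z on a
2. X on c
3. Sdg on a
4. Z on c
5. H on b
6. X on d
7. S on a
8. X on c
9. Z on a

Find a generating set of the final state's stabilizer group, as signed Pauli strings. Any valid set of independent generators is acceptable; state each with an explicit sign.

One valid set of independent stabilizer generators is +IXII, +ZIII, +IIZI, -IIIZ (any independent generating set of the same group is equally correct).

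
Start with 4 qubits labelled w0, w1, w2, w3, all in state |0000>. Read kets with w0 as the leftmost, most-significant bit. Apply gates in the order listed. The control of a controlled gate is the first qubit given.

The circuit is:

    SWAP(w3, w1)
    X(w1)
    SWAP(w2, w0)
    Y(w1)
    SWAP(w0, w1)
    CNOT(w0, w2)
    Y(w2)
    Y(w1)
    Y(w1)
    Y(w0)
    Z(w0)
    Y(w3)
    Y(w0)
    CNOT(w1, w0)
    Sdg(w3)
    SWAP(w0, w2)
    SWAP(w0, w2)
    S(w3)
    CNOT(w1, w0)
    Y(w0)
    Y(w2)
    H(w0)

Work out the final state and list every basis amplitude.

After the circuit, the state carries amplitude -sqrt(2)*I/2 on |0001>, sqrt(2)*I/2 on |1001>, and 0 on every other basis state. Key observation: steps 13-20 multiply out to the identity, so the circuit reduces to the remaining gates.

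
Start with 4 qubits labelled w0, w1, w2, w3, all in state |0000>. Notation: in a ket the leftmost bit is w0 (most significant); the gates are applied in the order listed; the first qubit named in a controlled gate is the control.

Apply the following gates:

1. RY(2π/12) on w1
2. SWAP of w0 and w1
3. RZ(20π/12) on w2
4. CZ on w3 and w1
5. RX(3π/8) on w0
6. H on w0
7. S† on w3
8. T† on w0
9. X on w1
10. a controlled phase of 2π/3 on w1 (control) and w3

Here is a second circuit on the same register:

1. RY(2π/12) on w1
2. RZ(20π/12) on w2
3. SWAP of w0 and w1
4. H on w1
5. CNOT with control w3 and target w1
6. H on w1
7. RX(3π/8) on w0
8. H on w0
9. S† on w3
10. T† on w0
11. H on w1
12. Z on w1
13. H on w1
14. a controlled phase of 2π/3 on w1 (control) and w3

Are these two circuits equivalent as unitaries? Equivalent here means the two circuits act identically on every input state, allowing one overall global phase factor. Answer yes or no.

Yes, they are equivalent — the unitaries differ by at most a global phase.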